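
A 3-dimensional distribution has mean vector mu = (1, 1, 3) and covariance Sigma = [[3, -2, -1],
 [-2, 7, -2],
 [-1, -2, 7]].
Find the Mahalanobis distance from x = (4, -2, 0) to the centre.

Step 1 — centre the observation: (x - mu) = (3, -3, -3).

Step 2 — invert Sigma (cofactor / det for 3×3, or solve directly):
  Sigma^{-1} = [[0.4891, 0.1739, 0.1196],
 [0.1739, 0.2174, 0.087],
 [0.1196, 0.087, 0.1848]].

Step 3 — form the quadratic (x - mu)^T · Sigma^{-1} · (x - mu):
  Sigma^{-1} · (x - mu) = (0.587, -0.3913, -0.4565).
  (x - mu)^T · [Sigma^{-1} · (x - mu)] = (3)·(0.587) + (-3)·(-0.3913) + (-3)·(-0.4565) = 4.3043.

Step 4 — take square root: d = √(4.3043) ≈ 2.0747.

d(x, mu) = √(4.3043) ≈ 2.0747


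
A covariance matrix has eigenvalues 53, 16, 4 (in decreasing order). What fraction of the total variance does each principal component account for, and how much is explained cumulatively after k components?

Step 1 — total variance = trace(Sigma) = Σ λ_i = 53 + 16 + 4 = 73.

Step 2 — fraction explained by component i = λ_i / Σ λ:
  PC1: 53/73 = 0.726
  PC2: 16/73 = 0.2192
  PC3: 4/73 = 0.0548

Step 3 — cumulative fraction after k components = (λ_1 + ... + λ_k) / Σ λ:
  k = 1: 53/73 = 0.726
  k = 2: (53 + 16)/73 = 69/73 = 0.9452
  k = 3: (53 + 16 + 4)/73 = 73/73 = 1

Summary (fraction, with percent):

explained: PC1 0.726 (72.6%), PC2 0.2192 (21.92%), PC3 0.0548 (5.48%);  cumulative: 0.726, 0.9452, 1


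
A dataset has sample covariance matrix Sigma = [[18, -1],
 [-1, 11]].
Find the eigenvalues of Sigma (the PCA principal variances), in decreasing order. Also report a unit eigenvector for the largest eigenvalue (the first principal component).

Step 1 — characteristic polynomial of 2×2 Sigma:
  det(Sigma - λI) = λ² - trace · λ + det = 0.
  trace = 18 + 11 = 29, det = 18·11 - (-1)² = 197.
Step 2 — discriminant:
  Δ = trace² - 4·det = 841 - 788 = 53.
Step 3 — eigenvalues:
  λ = (trace ± √Δ)/2 = (29 ± 7.2801)/2,
  λ_1 = 18.1401,  λ_2 = 10.8599.

Step 4 — unit eigenvector for λ_1: solve (Sigma - λ_1 I)v = 0. First row:
  (18 - 18.1401)·v_x + (-1)·v_y = 0, i.e. (-0.1401)·v_x + (-1)·v_y = 0,
  so v ∝ (b, λ_1 - a) = (-1, 0.1401); multiply by -1 so the first entry is positive: u = (1, -0.1401).
  ||u|| = √((1)² + (-0.1401)²) = √(1.0196) ≈ 1.0098,
  v_1 = u/||u|| ≈ (0.9903, -0.1387) (||v_1|| = 1).

λ_1 = 18.1401,  λ_2 = 10.8599;  v_1 ≈ (0.9903, -0.1387)


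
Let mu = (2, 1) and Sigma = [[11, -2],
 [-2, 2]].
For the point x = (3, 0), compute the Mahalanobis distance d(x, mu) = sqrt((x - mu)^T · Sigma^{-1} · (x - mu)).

Step 1 — centre the observation: (x - mu) = (1, -1).

Step 2 — invert Sigma. det(Sigma) = 11·2 - (-2)² = 18.
  Sigma^{-1} = (1/det) · [[d, -b], [-b, a]] = [[0.1111, 0.1111],
 [0.1111, 0.6111]].

Step 3 — form the quadratic (x - mu)^T · Sigma^{-1} · (x - mu):
  Sigma^{-1} · (x - mu) = (0, -0.5).
  (x - mu)^T · [Sigma^{-1} · (x - mu)] = (1)·(0) + (-1)·(-0.5) = 0.5.

Step 4 — take square root: d = √(0.5) ≈ 0.7071.

d(x, mu) = √(0.5) ≈ 0.7071


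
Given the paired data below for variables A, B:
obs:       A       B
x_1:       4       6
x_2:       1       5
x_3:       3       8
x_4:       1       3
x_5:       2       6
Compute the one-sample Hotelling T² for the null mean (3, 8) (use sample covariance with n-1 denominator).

Step 1 — sample mean vector:
  mean(A) = (4 + 1 + 3 + 1 + 2) / 5 = 11/5 = 2.2
  mean(B) = (6 + 5 + 8 + 3 + 6) / 5 = 28/5 = 5.6
  x̄ = (2.2, 5.6),  deviation x̄ - mu_0 = (2.2, 5.6) - (3, 8) = (-0.8, -2.4).

Step 2 — sample covariance matrix, S[i,j] = (1/(n-1)) · Σ_k (x_{k,i} - mean_i) · (x_{k,j} - mean_j), divisor n-1 = 4:
  S[A,A] = ((1.8)·(1.8) + (-1.2)·(-1.2) + (0.8)·(0.8) + (-1.2)·(-1.2) + (-0.2)·(-0.2)) / 4 = 6.8/4 = 1.7
  S[A,B] = ((1.8)·(0.4) + (-1.2)·(-0.6) + (0.8)·(2.4) + (-1.2)·(-2.6) + (-0.2)·(0.4)) / 4 = 6.4/4 = 1.6
  S[B,B] = ((0.4)·(0.4) + (-0.6)·(-0.6) + (2.4)·(2.4) + (-2.6)·(-2.6) + (0.4)·(0.4)) / 4 = 13.2/4 = 3.3
  S = [[1.7, 1.6],
 [1.6, 3.3]].

Step 3 — invert S. det(S) = 1.7·3.3 - (1.6)² = 3.05.
  S^{-1} = (1/det) · [[d, -b], [-b, a]] = [[1.082, -0.5246],
 [-0.5246, 0.5574]].

Step 4 — quadratic form (x̄ - mu_0)^T · S^{-1} · (x̄ - mu_0):
  S^{-1} · (x̄ - mu_0) = (0.3934, -0.918),
  (x̄ - mu_0)^T · [...] = (-0.8)·(0.3934) + (-2.4)·(-0.918) = 1.8885.

Step 5 — scale by n: T² = 5 · 1.8885 = 9.4426.

T² ≈ 9.4426


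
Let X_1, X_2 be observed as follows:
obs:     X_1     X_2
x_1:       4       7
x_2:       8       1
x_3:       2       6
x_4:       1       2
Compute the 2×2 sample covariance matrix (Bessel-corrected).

Step 1 — column means:
  mean(X_1) = (4 + 8 + 2 + 1) / 4 = 15/4 = 3.75
  mean(X_2) = (7 + 1 + 6 + 2) / 4 = 16/4 = 4

Step 2 — sample covariance S[i,j] = (1/(n-1)) · Σ_k (x_{k,i} - mean_i) · (x_{k,j} - mean_j), with n-1 = 3.
  S[X_1,X_1] = ((0.25)·(0.25) + (4.25)·(4.25) + (-1.75)·(-1.75) + (-2.75)·(-2.75)) / 3 = 28.75/3 = 9.5833
  S[X_1,X_2] = ((0.25)·(3) + (4.25)·(-3) + (-1.75)·(2) + (-2.75)·(-2)) / 3 = -10/3 = -3.3333
  S[X_2,X_2] = ((3)·(3) + (-3)·(-3) + (2)·(2) + (-2)·(-2)) / 3 = 26/3 = 8.6667

S is symmetric (S[j,i] = S[i,j]). Assembling:

S = [[9.5833, -3.3333],
 [-3.3333, 8.6667]]


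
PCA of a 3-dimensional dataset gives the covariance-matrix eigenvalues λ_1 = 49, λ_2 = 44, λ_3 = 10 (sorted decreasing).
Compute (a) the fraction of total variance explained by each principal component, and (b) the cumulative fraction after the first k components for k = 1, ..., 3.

Step 1 — total variance = trace(Sigma) = Σ λ_i = 49 + 44 + 10 = 103.

Step 2 — fraction explained by component i = λ_i / Σ λ:
  PC1: 49/103 = 0.4757
  PC2: 44/103 = 0.4272
  PC3: 10/103 = 0.0971

Step 3 — cumulative fraction after k components = (λ_1 + ... + λ_k) / Σ λ:
  k = 1: 49/103 = 0.4757
  k = 2: (49 + 44)/103 = 93/103 = 0.9029
  k = 3: (49 + 44 + 10)/103 = 103/103 = 1

Summary (fraction, with percent):

explained: PC1 0.4757 (47.57%), PC2 0.4272 (42.72%), PC3 0.0971 (9.71%);  cumulative: 0.4757, 0.9029, 1


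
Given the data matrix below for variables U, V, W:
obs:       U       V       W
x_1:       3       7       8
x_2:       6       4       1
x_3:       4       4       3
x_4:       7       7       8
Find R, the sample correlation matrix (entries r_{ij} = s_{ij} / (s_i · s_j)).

Step 1 — column means:
  mean(U) = (3 + 6 + 4 + 7) / 4 = 20/4 = 5
  mean(V) = (7 + 4 + 4 + 7) / 4 = 22/4 = 5.5
  mean(W) = (8 + 1 + 3 + 8) / 4 = 20/4 = 5

Step 2 — sample variances and covariances s[i,j] = (1/(n-1)) · Σ_k (x_{k,i} - mean_i) · (x_{k,j} - mean_j), with n-1 = 3:
  s[U,U] = ((-2)·(-2) + (1)·(1) + (-1)·(-1) + (2)·(2)) / 3 = 10/3 = 3.3333
  s[U,V] = ((-2)·(1.5) + (1)·(-1.5) + (-1)·(-1.5) + (2)·(1.5)) / 3 = 0/3 = 0
  s[U,W] = ((-2)·(3) + (1)·(-4) + (-1)·(-2) + (2)·(3)) / 3 = -2/3 = -0.6667
  s[V,V] = ((1.5)·(1.5) + (-1.5)·(-1.5) + (-1.5)·(-1.5) + (1.5)·(1.5)) / 3 = 9/3 = 3
  s[V,W] = ((1.5)·(3) + (-1.5)·(-4) + (-1.5)·(-2) + (1.5)·(3)) / 3 = 18/3 = 6
  s[W,W] = ((3)·(3) + (-4)·(-4) + (-2)·(-2) + (3)·(3)) / 3 = 38/3 = 12.6667
  Sample standard deviations s_i = √(s[i,i]):
  s(U) = √(3.3333) = 1.8257
  s(V) = √(3) = 1.7321
  s(W) = √(12.6667) = 3.559

Step 3 — r_{ij} = s_{ij} / (s_i · s_j):
  r[U,U] = 1 (diagonal).
  r[U,V] = 0 / (1.8257 · 1.7321) = 0 / 3.1623 = 0
  r[U,W] = -0.6667 / (1.8257 · 3.559) = -0.6667 / 6.4979 = -0.1026
  r[V,V] = 1 (diagonal).
  r[V,W] = 6 / (1.7321 · 3.559) = 6 / 6.1644 = 0.9733
  r[W,W] = 1 (diagonal).

R is symmetric with unit diagonal. Assembling:

R = [[1, 0, -0.1026],
 [0, 1, 0.9733],
 [-0.1026, 0.9733, 1]]


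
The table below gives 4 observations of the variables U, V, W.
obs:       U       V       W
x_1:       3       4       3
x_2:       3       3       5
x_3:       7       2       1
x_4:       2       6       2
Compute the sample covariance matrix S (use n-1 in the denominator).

Step 1 — column means:
  mean(U) = (3 + 3 + 7 + 2) / 4 = 15/4 = 3.75
  mean(V) = (4 + 3 + 2 + 6) / 4 = 15/4 = 3.75
  mean(W) = (3 + 5 + 1 + 2) / 4 = 11/4 = 2.75

Step 2 — sample covariance S[i,j] = (1/(n-1)) · Σ_k (x_{k,i} - mean_i) · (x_{k,j} - mean_j), with n-1 = 3.
  S[U,U] = ((-0.75)·(-0.75) + (-0.75)·(-0.75) + (3.25)·(3.25) + (-1.75)·(-1.75)) / 3 = 14.75/3 = 4.9167
  S[U,V] = ((-0.75)·(0.25) + (-0.75)·(-0.75) + (3.25)·(-1.75) + (-1.75)·(2.25)) / 3 = -9.25/3 = -3.0833
  S[U,W] = ((-0.75)·(0.25) + (-0.75)·(2.25) + (3.25)·(-1.75) + (-1.75)·(-0.75)) / 3 = -6.25/3 = -2.0833
  S[V,V] = ((0.25)·(0.25) + (-0.75)·(-0.75) + (-1.75)·(-1.75) + (2.25)·(2.25)) / 3 = 8.75/3 = 2.9167
  S[V,W] = ((0.25)·(0.25) + (-0.75)·(2.25) + (-1.75)·(-1.75) + (2.25)·(-0.75)) / 3 = -0.25/3 = -0.0833
  S[W,W] = ((0.25)·(0.25) + (2.25)·(2.25) + (-1.75)·(-1.75) + (-0.75)·(-0.75)) / 3 = 8.75/3 = 2.9167

S is symmetric (S[j,i] = S[i,j]). Assembling:

S = [[4.9167, -3.0833, -2.0833],
 [-3.0833, 2.9167, -0.0833],
 [-2.0833, -0.0833, 2.9167]]


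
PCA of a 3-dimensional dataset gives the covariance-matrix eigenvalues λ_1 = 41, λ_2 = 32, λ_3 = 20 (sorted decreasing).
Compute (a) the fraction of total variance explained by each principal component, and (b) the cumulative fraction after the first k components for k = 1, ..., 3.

Step 1 — total variance = trace(Sigma) = Σ λ_i = 41 + 32 + 20 = 93.

Step 2 — fraction explained by component i = λ_i / Σ λ:
  PC1: 41/93 = 0.4409
  PC2: 32/93 = 0.3441
  PC3: 20/93 = 0.2151

Step 3 — cumulative fraction after k components = (λ_1 + ... + λ_k) / Σ λ:
  k = 1: 41/93 = 0.4409
  k = 2: (41 + 32)/93 = 73/93 = 0.7849
  k = 3: (41 + 32 + 20)/93 = 93/93 = 1

Summary (fraction, with percent):

explained: PC1 0.4409 (44.09%), PC2 0.3441 (34.41%), PC3 0.2151 (21.51%);  cumulative: 0.4409, 0.7849, 1


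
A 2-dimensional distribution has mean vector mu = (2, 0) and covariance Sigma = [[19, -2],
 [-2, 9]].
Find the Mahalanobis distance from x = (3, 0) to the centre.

Step 1 — centre the observation: (x - mu) = (1, 0).

Step 2 — invert Sigma. det(Sigma) = 19·9 - (-2)² = 167.
  Sigma^{-1} = (1/det) · [[d, -b], [-b, a]] = [[0.0539, 0.012],
 [0.012, 0.1138]].

Step 3 — form the quadratic (x - mu)^T · Sigma^{-1} · (x - mu):
  Sigma^{-1} · (x - mu) = (0.0539, 0.012).
  (x - mu)^T · [Sigma^{-1} · (x - mu)] = (1)·(0.0539) + (0)·(0.012) = 0.0539.

Step 4 — take square root: d = √(0.0539) ≈ 0.2321.

d(x, mu) = √(0.0539) ≈ 0.2321


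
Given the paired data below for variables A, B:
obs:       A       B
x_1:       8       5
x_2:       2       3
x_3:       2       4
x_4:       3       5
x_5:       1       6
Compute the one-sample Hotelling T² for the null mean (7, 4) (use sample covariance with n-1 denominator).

Step 1 — sample mean vector:
  mean(A) = (8 + 2 + 2 + 3 + 1) / 5 = 16/5 = 3.2
  mean(B) = (5 + 3 + 4 + 5 + 6) / 5 = 23/5 = 4.6
  x̄ = (3.2, 4.6),  deviation x̄ - mu_0 = (3.2, 4.6) - (7, 4) = (-3.8, 0.6).

Step 2 — sample covariance matrix, S[i,j] = (1/(n-1)) · Σ_k (x_{k,i} - mean_i) · (x_{k,j} - mean_j), divisor n-1 = 4:
  S[A,A] = ((4.8)·(4.8) + (-1.2)·(-1.2) + (-1.2)·(-1.2) + (-0.2)·(-0.2) + (-2.2)·(-2.2)) / 4 = 30.8/4 = 7.7
  S[A,B] = ((4.8)·(0.4) + (-1.2)·(-1.6) + (-1.2)·(-0.6) + (-0.2)·(0.4) + (-2.2)·(1.4)) / 4 = 1.4/4 = 0.35
  S[B,B] = ((0.4)·(0.4) + (-1.6)·(-1.6) + (-0.6)·(-0.6) + (0.4)·(0.4) + (1.4)·(1.4)) / 4 = 5.2/4 = 1.3
  S = [[7.7, 0.35],
 [0.35, 1.3]].

Step 3 — invert S. det(S) = 7.7·1.3 - (0.35)² = 9.8875.
  S^{-1} = (1/det) · [[d, -b], [-b, a]] = [[0.1315, -0.0354],
 [-0.0354, 0.7788]].

Step 4 — quadratic form (x̄ - mu_0)^T · S^{-1} · (x̄ - mu_0):
  S^{-1} · (x̄ - mu_0) = (-0.5209, 0.6018),
  (x̄ - mu_0)^T · [...] = (-3.8)·(-0.5209) + (0.6)·(0.6018) = 2.3403.

Step 5 — scale by n: T² = 5 · 2.3403 = 11.7016.

T² ≈ 11.7016


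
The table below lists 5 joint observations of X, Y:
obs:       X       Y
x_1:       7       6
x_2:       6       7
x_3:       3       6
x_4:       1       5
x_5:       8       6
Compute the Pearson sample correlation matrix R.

Step 1 — column means:
  mean(X) = (7 + 6 + 3 + 1 + 8) / 5 = 25/5 = 5
  mean(Y) = (6 + 7 + 6 + 5 + 6) / 5 = 30/5 = 6

Step 2 — sample variances and covariances s[i,j] = (1/(n-1)) · Σ_k (x_{k,i} - mean_i) · (x_{k,j} - mean_j), with n-1 = 4:
  s[X,X] = ((2)·(2) + (1)·(1) + (-2)·(-2) + (-4)·(-4) + (3)·(3)) / 4 = 34/4 = 8.5
  s[X,Y] = ((2)·(0) + (1)·(1) + (-2)·(0) + (-4)·(-1) + (3)·(0)) / 4 = 5/4 = 1.25
  s[Y,Y] = ((0)·(0) + (1)·(1) + (0)·(0) + (-1)·(-1) + (0)·(0)) / 4 = 2/4 = 0.5
  Sample standard deviations s_i = √(s[i,i]):
  s(X) = √(8.5) = 2.9155
  s(Y) = √(0.5) = 0.7071

Step 3 — r_{ij} = s_{ij} / (s_i · s_j):
  r[X,X] = 1 (diagonal).
  r[X,Y] = 1.25 / (2.9155 · 0.7071) = 1.25 / 2.0616 = 0.6063
  r[Y,Y] = 1 (diagonal).

R is symmetric with unit diagonal. Assembling:

R = [[1, 0.6063],
 [0.6063, 1]]


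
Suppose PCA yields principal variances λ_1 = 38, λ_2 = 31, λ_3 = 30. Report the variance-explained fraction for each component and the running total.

Step 1 — total variance = trace(Sigma) = Σ λ_i = 38 + 31 + 30 = 99.

Step 2 — fraction explained by component i = λ_i / Σ λ:
  PC1: 38/99 = 0.3838
  PC2: 31/99 = 0.3131
  PC3: 30/99 = 0.303

Step 3 — cumulative fraction after k components = (λ_1 + ... + λ_k) / Σ λ:
  k = 1: 38/99 = 0.3838
  k = 2: (38 + 31)/99 = 69/99 = 0.697
  k = 3: (38 + 31 + 30)/99 = 99/99 = 1

Summary (fraction, with percent):

explained: PC1 0.3838 (38.38%), PC2 0.3131 (31.31%), PC3 0.303 (30.3%);  cumulative: 0.3838, 0.697, 1


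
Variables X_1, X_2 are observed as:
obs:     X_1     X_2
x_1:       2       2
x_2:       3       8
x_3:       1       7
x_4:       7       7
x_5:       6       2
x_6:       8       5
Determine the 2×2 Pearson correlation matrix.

Step 1 — column means:
  mean(X_1) = (2 + 3 + 1 + 7 + 6 + 8) / 6 = 27/6 = 4.5
  mean(X_2) = (2 + 8 + 7 + 7 + 2 + 5) / 6 = 31/6 = 5.1667

Step 2 — sample variances and covariances s[i,j] = (1/(n-1)) · Σ_k (x_{k,i} - mean_i) · (x_{k,j} - mean_j), with n-1 = 5:
  s[X_1,X_1] = ((-2.5)·(-2.5) + (-1.5)·(-1.5) + (-3.5)·(-3.5) + (2.5)·(2.5) + (1.5)·(1.5) + (3.5)·(3.5)) / 5 = 41.5/5 = 8.3
  s[X_1,X_2] = ((-2.5)·(-3.1667) + (-1.5)·(2.8333) + (-3.5)·(1.8333) + (2.5)·(1.8333) + (1.5)·(-3.1667) + (3.5)·(-0.1667)) / 5 = -3.5/5 = -0.7
  s[X_2,X_2] = ((-3.1667)·(-3.1667) + (2.8333)·(2.8333) + (1.8333)·(1.8333) + (1.8333)·(1.8333) + (-3.1667)·(-3.1667) + (-0.1667)·(-0.1667)) / 5 = 34.8333/5 = 6.9667
  Sample standard deviations s_i = √(s[i,i]):
  s(X_1) = √(8.3) = 2.881
  s(X_2) = √(6.9667) = 2.6394

Step 3 — r_{ij} = s_{ij} / (s_i · s_j):
  r[X_1,X_1] = 1 (diagonal).
  r[X_1,X_2] = -0.7 / (2.881 · 2.6394) = -0.7 / 7.6042 = -0.0921
  r[X_2,X_2] = 1 (diagonal).

R is symmetric with unit diagonal. Assembling:

R = [[1, -0.0921],
 [-0.0921, 1]]


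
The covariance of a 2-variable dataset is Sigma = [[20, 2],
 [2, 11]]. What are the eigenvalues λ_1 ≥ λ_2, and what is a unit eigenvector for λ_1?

Step 1 — characteristic polynomial of 2×2 Sigma:
  det(Sigma - λI) = λ² - trace · λ + det = 0.
  trace = 20 + 11 = 31, det = 20·11 - (2)² = 216.
Step 2 — discriminant:
  Δ = trace² - 4·det = 961 - 864 = 97.
Step 3 — eigenvalues:
  λ = (trace ± √Δ)/2 = (31 ± 9.8489)/2,
  λ_1 = 20.4244,  λ_2 = 10.5756.

Step 4 — unit eigenvector for λ_1: solve (Sigma - λ_1 I)v = 0. First row:
  (20 - 20.4244)·v_x + (2)·v_y = 0, i.e. (-0.4244)·v_x + (2)·v_y = 0,
  so v ∝ (b, λ_1 - a) = (2, 0.4244) = u.
  ||u|| = √((2)² + (0.4244)²) = √(4.1801) ≈ 2.0445,
  v_1 = u/||u|| ≈ (0.9782, 0.2076) (||v_1|| = 1).

λ_1 = 20.4244,  λ_2 = 10.5756;  v_1 ≈ (0.9782, 0.2076)


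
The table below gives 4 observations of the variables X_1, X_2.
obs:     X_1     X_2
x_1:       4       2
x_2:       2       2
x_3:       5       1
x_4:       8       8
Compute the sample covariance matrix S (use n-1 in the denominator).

Step 1 — column means:
  mean(X_1) = (4 + 2 + 5 + 8) / 4 = 19/4 = 4.75
  mean(X_2) = (2 + 2 + 1 + 8) / 4 = 13/4 = 3.25

Step 2 — sample covariance S[i,j] = (1/(n-1)) · Σ_k (x_{k,i} - mean_i) · (x_{k,j} - mean_j), with n-1 = 3.
  S[X_1,X_1] = ((-0.75)·(-0.75) + (-2.75)·(-2.75) + (0.25)·(0.25) + (3.25)·(3.25)) / 3 = 18.75/3 = 6.25
  S[X_1,X_2] = ((-0.75)·(-1.25) + (-2.75)·(-1.25) + (0.25)·(-2.25) + (3.25)·(4.75)) / 3 = 19.25/3 = 6.4167
  S[X_2,X_2] = ((-1.25)·(-1.25) + (-1.25)·(-1.25) + (-2.25)·(-2.25) + (4.75)·(4.75)) / 3 = 30.75/3 = 10.25

S is symmetric (S[j,i] = S[i,j]). Assembling:

S = [[6.25, 6.4167],
 [6.4167, 10.25]]


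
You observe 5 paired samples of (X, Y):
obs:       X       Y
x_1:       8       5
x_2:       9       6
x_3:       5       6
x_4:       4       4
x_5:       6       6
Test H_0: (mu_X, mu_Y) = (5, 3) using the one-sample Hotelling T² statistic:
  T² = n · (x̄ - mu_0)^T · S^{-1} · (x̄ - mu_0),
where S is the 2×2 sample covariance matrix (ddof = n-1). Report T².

Step 1 — sample mean vector:
  mean(X) = (8 + 9 + 5 + 4 + 6) / 5 = 32/5 = 6.4
  mean(Y) = (5 + 6 + 6 + 4 + 6) / 5 = 27/5 = 5.4
  x̄ = (6.4, 5.4),  deviation x̄ - mu_0 = (6.4, 5.4) - (5, 3) = (1.4, 2.4).

Step 2 — sample covariance matrix, S[i,j] = (1/(n-1)) · Σ_k (x_{k,i} - mean_i) · (x_{k,j} - mean_j), divisor n-1 = 4:
  S[X,X] = ((1.6)·(1.6) + (2.6)·(2.6) + (-1.4)·(-1.4) + (-2.4)·(-2.4) + (-0.4)·(-0.4)) / 4 = 17.2/4 = 4.3
  S[X,Y] = ((1.6)·(-0.4) + (2.6)·(0.6) + (-1.4)·(0.6) + (-2.4)·(-1.4) + (-0.4)·(0.6)) / 4 = 3.2/4 = 0.8
  S[Y,Y] = ((-0.4)·(-0.4) + (0.6)·(0.6) + (0.6)·(0.6) + (-1.4)·(-1.4) + (0.6)·(0.6)) / 4 = 3.2/4 = 0.8
  S = [[4.3, 0.8],
 [0.8, 0.8]].

Step 3 — invert S. det(S) = 4.3·0.8 - (0.8)² = 2.8.
  S^{-1} = (1/det) · [[d, -b], [-b, a]] = [[0.2857, -0.2857],
 [-0.2857, 1.5357]].

Step 4 — quadratic form (x̄ - mu_0)^T · S^{-1} · (x̄ - mu_0):
  S^{-1} · (x̄ - mu_0) = (-0.2857, 3.2857),
  (x̄ - mu_0)^T · [...] = (1.4)·(-0.2857) + (2.4)·(3.2857) = 7.4857.

Step 5 — scale by n: T² = 5 · 7.4857 = 37.4286.

T² ≈ 37.4286


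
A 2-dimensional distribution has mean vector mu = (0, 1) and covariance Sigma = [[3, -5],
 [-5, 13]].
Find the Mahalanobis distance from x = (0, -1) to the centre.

Step 1 — centre the observation: (x - mu) = (0, -2).

Step 2 — invert Sigma. det(Sigma) = 3·13 - (-5)² = 14.
  Sigma^{-1} = (1/det) · [[d, -b], [-b, a]] = [[0.9286, 0.3571],
 [0.3571, 0.2143]].

Step 3 — form the quadratic (x - mu)^T · Sigma^{-1} · (x - mu):
  Sigma^{-1} · (x - mu) = (-0.7143, -0.4286).
  (x - mu)^T · [Sigma^{-1} · (x - mu)] = (0)·(-0.7143) + (-2)·(-0.4286) = 0.8571.

Step 4 — take square root: d = √(0.8571) ≈ 0.9258.

d(x, mu) = √(0.8571) ≈ 0.9258


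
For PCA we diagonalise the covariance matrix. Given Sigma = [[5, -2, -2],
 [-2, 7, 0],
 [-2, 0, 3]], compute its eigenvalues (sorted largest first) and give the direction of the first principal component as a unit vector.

Step 1 — characteristic polynomial p(λ) = det(λI - Sigma) = λ³ - tr·λ² + c_1·λ - det, where tr = trace, c_1 = sum of the principal 2×2 minors, det = det(Sigma):
  tr = 5 + 7 + 3 = 15,
  c_1 = (5·7 - (-2)²) + (5·3 - (-2)²) + (7·3 - (0)²) = 31 + 11 + 21 = 63,
  det = 5·(7·3 - (0)²) - (-2)·((-2)·3 - (0)·(-2)) + (-2)·((-2)·(0) - 7·(-2)) = 5·(21) - (-2)·(-6) + (-2)·(14) = 65.
  So p(λ) = λ³ - 15λ² + 63λ - 65.
Step 2 — look for an integer root (rational root theorem: any rational root is an integer divisor of 65). Testing λ = 5:
  p(5) = 125 - 375 + 315 - 65 = 0  ✓
  Dividing out (λ - 5): p(λ) = (λ - 5)(λ² - 10λ + 13).
Step 3 — remaining eigenvalues from the quadratic λ² - 10λ + 13 = 0:
  Δ = 10² - 4·13 = 100 - 52 = 48,  λ = (10 ± √48)/2 = (10 ± 6.9282)/2 ≈ 8.4641 or 1.5359.
  Sorted: λ_1 = 8.4641,  λ_2 = 5,  λ_3 = 1.5359  (check: sum = 15 = tr ✓).

Step 4 — unit eigenvector for λ_1 ≈ 8.4641: v spans the null space of (Sigma - λ_1 I), whose rows are
  r_1 = (-3.4641, -2, -2),  r_2 = (-2, -1.4641, 0),  r_3 = (-2, 0, -5.4641).
  v is orthogonal to every row, so take v ∝ r_1 × r_2 = ((-2)·(0) - (-2)·(-1.4641), (-2)·(-2) - (-3.4641)·(0), (-3.4641)·(-1.4641) - (-2)·(-2)) ≈ (-2.9282, 4, 1.0718).
  Rescale (multiply by -1 so the first nonzero entry is positive): u = (2.9282, -4, -1.0718).
  ||u|| = √((2.9282)² + (-4)² + (-1.0718)²) = √(25.7231) ≈ 5.0718,  v_1 = u/||u|| ≈ (0.5774, -0.7887, -0.2113) (||v_1|| = 1).

λ_1 = 8.4641,  λ_2 = 5,  λ_3 = 1.5359;  v_1 ≈ (0.5774, -0.7887, -0.2113)


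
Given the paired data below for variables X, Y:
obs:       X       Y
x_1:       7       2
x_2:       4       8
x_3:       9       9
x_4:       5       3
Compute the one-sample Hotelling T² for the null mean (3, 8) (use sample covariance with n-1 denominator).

Step 1 — sample mean vector:
  mean(X) = (7 + 4 + 9 + 5) / 4 = 25/4 = 6.25
  mean(Y) = (2 + 8 + 9 + 3) / 4 = 22/4 = 5.5
  x̄ = (6.25, 5.5),  deviation x̄ - mu_0 = (6.25, 5.5) - (3, 8) = (3.25, -2.5).

Step 2 — sample covariance matrix, S[i,j] = (1/(n-1)) · Σ_k (x_{k,i} - mean_i) · (x_{k,j} - mean_j), divisor n-1 = 3:
  S[X,X] = ((0.75)·(0.75) + (-2.25)·(-2.25) + (2.75)·(2.75) + (-1.25)·(-1.25)) / 3 = 14.75/3 = 4.9167
  S[X,Y] = ((0.75)·(-3.5) + (-2.25)·(2.5) + (2.75)·(3.5) + (-1.25)·(-2.5)) / 3 = 4.5/3 = 1.5
  S[Y,Y] = ((-3.5)·(-3.5) + (2.5)·(2.5) + (3.5)·(3.5) + (-2.5)·(-2.5)) / 3 = 37/3 = 12.3333
  S = [[4.9167, 1.5],
 [1.5, 12.3333]].

Step 3 — invert S. det(S) = 4.9167·12.3333 - (1.5)² = 58.3889.
  S^{-1} = (1/det) · [[d, -b], [-b, a]] = [[0.2112, -0.0257],
 [-0.0257, 0.0842]].

Step 4 — quadratic form (x̄ - mu_0)^T · S^{-1} · (x̄ - mu_0):
  S^{-1} · (x̄ - mu_0) = (0.7507, -0.294),
  (x̄ - mu_0)^T · [...] = (3.25)·(0.7507) + (-2.5)·(-0.294) = 3.1748.

Step 5 — scale by n: T² = 4 · 3.1748 = 12.6993.

T² ≈ 12.6993


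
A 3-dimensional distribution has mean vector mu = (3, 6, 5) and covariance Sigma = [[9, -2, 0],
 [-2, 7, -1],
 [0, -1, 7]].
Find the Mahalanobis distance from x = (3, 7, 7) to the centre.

Step 1 — centre the observation: (x - mu) = (0, 1, 2).

Step 2 — invert Sigma (cofactor / det for 3×3, or solve directly):
  Sigma^{-1} = [[0.1188, 0.0347, 0.005],
 [0.0347, 0.1559, 0.0223],
 [0.005, 0.0223, 0.146]].

Step 3 — form the quadratic (x - mu)^T · Sigma^{-1} · (x - mu):
  Sigma^{-1} · (x - mu) = (0.0446, 0.2005, 0.3144).
  (x - mu)^T · [Sigma^{-1} · (x - mu)] = (0)·(0.0446) + (1)·(0.2005) + (2)·(0.3144) = 0.8292.

Step 4 — take square root: d = √(0.8292) ≈ 0.9106.

d(x, mu) = √(0.8292) ≈ 0.9106


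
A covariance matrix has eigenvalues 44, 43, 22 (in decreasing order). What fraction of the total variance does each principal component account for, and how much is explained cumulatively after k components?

Step 1 — total variance = trace(Sigma) = Σ λ_i = 44 + 43 + 22 = 109.

Step 2 — fraction explained by component i = λ_i / Σ λ:
  PC1: 44/109 = 0.4037
  PC2: 43/109 = 0.3945
  PC3: 22/109 = 0.2018

Step 3 — cumulative fraction after k components = (λ_1 + ... + λ_k) / Σ λ:
  k = 1: 44/109 = 0.4037
  k = 2: (44 + 43)/109 = 87/109 = 0.7982
  k = 3: (44 + 43 + 22)/109 = 109/109 = 1

Summary (fraction, with percent):

explained: PC1 0.4037 (40.37%), PC2 0.3945 (39.45%), PC3 0.2018 (20.18%);  cumulative: 0.4037, 0.7982, 1


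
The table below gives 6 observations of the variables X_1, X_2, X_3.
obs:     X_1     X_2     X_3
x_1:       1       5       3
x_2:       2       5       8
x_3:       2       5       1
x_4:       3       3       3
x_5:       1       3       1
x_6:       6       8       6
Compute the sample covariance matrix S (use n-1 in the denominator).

Step 1 — column means:
  mean(X_1) = (1 + 2 + 2 + 3 + 1 + 6) / 6 = 15/6 = 2.5
  mean(X_2) = (5 + 5 + 5 + 3 + 3 + 8) / 6 = 29/6 = 4.8333
  mean(X_3) = (3 + 8 + 1 + 3 + 1 + 6) / 6 = 22/6 = 3.6667

Step 2 — sample covariance S[i,j] = (1/(n-1)) · Σ_k (x_{k,i} - mean_i) · (x_{k,j} - mean_j), with n-1 = 5.
  S[X_1,X_1] = ((-1.5)·(-1.5) + (-0.5)·(-0.5) + (-0.5)·(-0.5) + (0.5)·(0.5) + (-1.5)·(-1.5) + (3.5)·(3.5)) / 5 = 17.5/5 = 3.5
  S[X_1,X_2] = ((-1.5)·(0.1667) + (-0.5)·(0.1667) + (-0.5)·(0.1667) + (0.5)·(-1.8333) + (-1.5)·(-1.8333) + (3.5)·(3.1667)) / 5 = 12.5/5 = 2.5
  S[X_1,X_3] = ((-1.5)·(-0.6667) + (-0.5)·(4.3333) + (-0.5)·(-2.6667) + (0.5)·(-0.6667) + (-1.5)·(-2.6667) + (3.5)·(2.3333)) / 5 = 12/5 = 2.4
  S[X_2,X_2] = ((0.1667)·(0.1667) + (0.1667)·(0.1667) + (0.1667)·(0.1667) + (-1.8333)·(-1.8333) + (-1.8333)·(-1.8333) + (3.1667)·(3.1667)) / 5 = 16.8333/5 = 3.3667
  S[X_2,X_3] = ((0.1667)·(-0.6667) + (0.1667)·(4.3333) + (0.1667)·(-2.6667) + (-1.8333)·(-0.6667) + (-1.8333)·(-2.6667) + (3.1667)·(2.3333)) / 5 = 13.6667/5 = 2.7333
  S[X_3,X_3] = ((-0.6667)·(-0.6667) + (4.3333)·(4.3333) + (-2.6667)·(-2.6667) + (-0.6667)·(-0.6667) + (-2.6667)·(-2.6667) + (2.3333)·(2.3333)) / 5 = 39.3333/5 = 7.8667

S is symmetric (S[j,i] = S[i,j]). Assembling:

S = [[3.5, 2.5, 2.4],
 [2.5, 3.3667, 2.7333],
 [2.4, 2.7333, 7.8667]]


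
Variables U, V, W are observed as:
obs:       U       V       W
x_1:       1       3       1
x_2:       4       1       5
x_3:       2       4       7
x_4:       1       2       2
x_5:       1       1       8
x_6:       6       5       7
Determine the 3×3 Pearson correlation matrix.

Step 1 — column means:
  mean(U) = (1 + 4 + 2 + 1 + 1 + 6) / 6 = 15/6 = 2.5
  mean(V) = (3 + 1 + 4 + 2 + 1 + 5) / 6 = 16/6 = 2.6667
  mean(W) = (1 + 5 + 7 + 2 + 8 + 7) / 6 = 30/6 = 5

Step 2 — sample variances and covariances s[i,j] = (1/(n-1)) · Σ_k (x_{k,i} - mean_i) · (x_{k,j} - mean_j), with n-1 = 5:
  s[U,U] = ((-1.5)·(-1.5) + (1.5)·(1.5) + (-0.5)·(-0.5) + (-1.5)·(-1.5) + (-1.5)·(-1.5) + (3.5)·(3.5)) / 5 = 21.5/5 = 4.3
  s[U,V] = ((-1.5)·(0.3333) + (1.5)·(-1.6667) + (-0.5)·(1.3333) + (-1.5)·(-0.6667) + (-1.5)·(-1.6667) + (3.5)·(2.3333)) / 5 = 8/5 = 1.6
  s[U,W] = ((-1.5)·(-4) + (1.5)·(0) + (-0.5)·(2) + (-1.5)·(-3) + (-1.5)·(3) + (3.5)·(2)) / 5 = 12/5 = 2.4
  s[V,V] = ((0.3333)·(0.3333) + (-1.6667)·(-1.6667) + (1.3333)·(1.3333) + (-0.6667)·(-0.6667) + (-1.6667)·(-1.6667) + (2.3333)·(2.3333)) / 5 = 13.3333/5 = 2.6667
  s[V,W] = ((0.3333)·(-4) + (-1.6667)·(0) + (1.3333)·(2) + (-0.6667)·(-3) + (-1.6667)·(3) + (2.3333)·(2)) / 5 = 3/5 = 0.6
  s[W,W] = ((-4)·(-4) + (0)·(0) + (2)·(2) + (-3)·(-3) + (3)·(3) + (2)·(2)) / 5 = 42/5 = 8.4
  Sample standard deviations s_i = √(s[i,i]):
  s(U) = √(4.3) = 2.0736
  s(V) = √(2.6667) = 1.633
  s(W) = √(8.4) = 2.8983

Step 3 — r_{ij} = s_{ij} / (s_i · s_j):
  r[U,U] = 1 (diagonal).
  r[U,V] = 1.6 / (2.0736 · 1.633) = 1.6 / 3.3862 = 0.4725
  r[U,W] = 2.4 / (2.0736 · 2.8983) = 2.4 / 6.01 = 0.3993
  r[V,V] = 1 (diagonal).
  r[V,W] = 0.6 / (1.633 · 2.8983) = 0.6 / 4.7329 = 0.1268
  r[W,W] = 1 (diagonal).

R is symmetric with unit diagonal. Assembling:

R = [[1, 0.4725, 0.3993],
 [0.4725, 1, 0.1268],
 [0.3993, 0.1268, 1]]


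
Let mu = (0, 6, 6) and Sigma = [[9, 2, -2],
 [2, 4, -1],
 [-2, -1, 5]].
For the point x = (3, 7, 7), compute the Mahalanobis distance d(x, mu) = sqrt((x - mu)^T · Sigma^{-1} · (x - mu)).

Step 1 — centre the observation: (x - mu) = (3, 1, 1).

Step 2 — invert Sigma (cofactor / det for 3×3, or solve directly):
  Sigma^{-1} = [[0.1329, -0.0559, 0.042],
 [-0.0559, 0.2867, 0.035],
 [0.042, 0.035, 0.2238]].

Step 3 — form the quadratic (x - mu)^T · Sigma^{-1} · (x - mu):
  Sigma^{-1} · (x - mu) = (0.3846, 0.1538, 0.3846).
  (x - mu)^T · [Sigma^{-1} · (x - mu)] = (3)·(0.3846) + (1)·(0.1538) + (1)·(0.3846) = 1.6923.

Step 4 — take square root: d = √(1.6923) ≈ 1.3009.

d(x, mu) = √(1.6923) ≈ 1.3009


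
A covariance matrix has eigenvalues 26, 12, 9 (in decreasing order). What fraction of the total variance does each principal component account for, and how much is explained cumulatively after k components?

Step 1 — total variance = trace(Sigma) = Σ λ_i = 26 + 12 + 9 = 47.

Step 2 — fraction explained by component i = λ_i / Σ λ:
  PC1: 26/47 = 0.5532
  PC2: 12/47 = 0.2553
  PC3: 9/47 = 0.1915

Step 3 — cumulative fraction after k components = (λ_1 + ... + λ_k) / Σ λ:
  k = 1: 26/47 = 0.5532
  k = 2: (26 + 12)/47 = 38/47 = 0.8085
  k = 3: (26 + 12 + 9)/47 = 47/47 = 1

Summary (fraction, with percent):

explained: PC1 0.5532 (55.32%), PC2 0.2553 (25.53%), PC3 0.1915 (19.15%);  cumulative: 0.5532, 0.8085, 1


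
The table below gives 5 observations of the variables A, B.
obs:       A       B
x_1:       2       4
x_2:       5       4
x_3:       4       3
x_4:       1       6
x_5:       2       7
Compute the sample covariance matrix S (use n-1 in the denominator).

Step 1 — column means:
  mean(A) = (2 + 5 + 4 + 1 + 2) / 5 = 14/5 = 2.8
  mean(B) = (4 + 4 + 3 + 6 + 7) / 5 = 24/5 = 4.8

Step 2 — sample covariance S[i,j] = (1/(n-1)) · Σ_k (x_{k,i} - mean_i) · (x_{k,j} - mean_j), with n-1 = 4.
  S[A,A] = ((-0.8)·(-0.8) + (2.2)·(2.2) + (1.2)·(1.2) + (-1.8)·(-1.8) + (-0.8)·(-0.8)) / 4 = 10.8/4 = 2.7
  S[A,B] = ((-0.8)·(-0.8) + (2.2)·(-0.8) + (1.2)·(-1.8) + (-1.8)·(1.2) + (-0.8)·(2.2)) / 4 = -7.2/4 = -1.8
  S[B,B] = ((-0.8)·(-0.8) + (-0.8)·(-0.8) + (-1.8)·(-1.8) + (1.2)·(1.2) + (2.2)·(2.2)) / 4 = 10.8/4 = 2.7

S is symmetric (S[j,i] = S[i,j]). Assembling:

S = [[2.7, -1.8],
 [-1.8, 2.7]]


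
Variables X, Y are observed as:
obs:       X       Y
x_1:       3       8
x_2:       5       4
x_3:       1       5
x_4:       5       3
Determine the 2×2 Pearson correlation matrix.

Step 1 — column means:
  mean(X) = (3 + 5 + 1 + 5) / 4 = 14/4 = 3.5
  mean(Y) = (8 + 4 + 5 + 3) / 4 = 20/4 = 5

Step 2 — sample variances and covariances s[i,j] = (1/(n-1)) · Σ_k (x_{k,i} - mean_i) · (x_{k,j} - mean_j), with n-1 = 3:
  s[X,X] = ((-0.5)·(-0.5) + (1.5)·(1.5) + (-2.5)·(-2.5) + (1.5)·(1.5)) / 3 = 11/3 = 3.6667
  s[X,Y] = ((-0.5)·(3) + (1.5)·(-1) + (-2.5)·(0) + (1.5)·(-2)) / 3 = -6/3 = -2
  s[Y,Y] = ((3)·(3) + (-1)·(-1) + (0)·(0) + (-2)·(-2)) / 3 = 14/3 = 4.6667
  Sample standard deviations s_i = √(s[i,i]):
  s(X) = √(3.6667) = 1.9149
  s(Y) = √(4.6667) = 2.1602

Step 3 — r_{ij} = s_{ij} / (s_i · s_j):
  r[X,X] = 1 (diagonal).
  r[X,Y] = -2 / (1.9149 · 2.1602) = -2 / 4.1366 = -0.4835
  r[Y,Y] = 1 (diagonal).

R is symmetric with unit diagonal. Assembling:

R = [[1, -0.4835],
 [-0.4835, 1]]


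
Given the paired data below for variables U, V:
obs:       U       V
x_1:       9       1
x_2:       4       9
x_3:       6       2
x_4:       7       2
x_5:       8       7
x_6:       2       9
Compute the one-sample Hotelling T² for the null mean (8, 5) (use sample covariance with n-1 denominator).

Step 1 — sample mean vector:
  mean(U) = (9 + 4 + 6 + 7 + 8 + 2) / 6 = 36/6 = 6
  mean(V) = (1 + 9 + 2 + 2 + 7 + 9) / 6 = 30/6 = 5
  x̄ = (6, 5),  deviation x̄ - mu_0 = (6, 5) - (8, 5) = (-2, 0).

Step 2 — sample covariance matrix, S[i,j] = (1/(n-1)) · Σ_k (x_{k,i} - mean_i) · (x_{k,j} - mean_j), divisor n-1 = 5:
  S[U,U] = ((3)·(3) + (-2)·(-2) + (0)·(0) + (1)·(1) + (2)·(2) + (-4)·(-4)) / 5 = 34/5 = 6.8
  S[U,V] = ((3)·(-4) + (-2)·(4) + (0)·(-3) + (1)·(-3) + (2)·(2) + (-4)·(4)) / 5 = -35/5 = -7
  S[V,V] = ((-4)·(-4) + (4)·(4) + (-3)·(-3) + (-3)·(-3) + (2)·(2) + (4)·(4)) / 5 = 70/5 = 14
  S = [[6.8, -7],
 [-7, 14]].

Step 3 — invert S. det(S) = 6.8·14 - (-7)² = 46.2.
  S^{-1} = (1/det) · [[d, -b], [-b, a]] = [[0.303, 0.1515],
 [0.1515, 0.1472]].

Step 4 — quadratic form (x̄ - mu_0)^T · S^{-1} · (x̄ - mu_0):
  S^{-1} · (x̄ - mu_0) = (-0.6061, -0.303),
  (x̄ - mu_0)^T · [...] = (-2)·(-0.6061) + (0)·(-0.303) = 1.2121.

Step 5 — scale by n: T² = 6 · 1.2121 = 7.2727.

T² ≈ 7.2727


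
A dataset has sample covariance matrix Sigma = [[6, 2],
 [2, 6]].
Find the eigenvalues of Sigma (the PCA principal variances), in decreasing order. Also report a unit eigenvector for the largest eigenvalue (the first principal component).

Step 1 — characteristic polynomial of 2×2 Sigma:
  det(Sigma - λI) = λ² - trace · λ + det = 0.
  trace = 6 + 6 = 12, det = 6·6 - (2)² = 32.
Step 2 — discriminant:
  Δ = trace² - 4·det = 144 - 128 = 16.
Step 3 — eigenvalues:
  λ = (trace ± √Δ)/2 = (12 ± 4)/2,
  λ_1 = 8,  λ_2 = 4.

Step 4 — unit eigenvector for λ_1: solve (Sigma - λ_1 I)v = 0. First row:
  (6 - 8)·v_x + (2)·v_y = 0, i.e. (-2)·v_x + (2)·v_y = 0,
  so v ∝ (b, λ_1 - a) = (2, 2) = u.
  ||u|| = √((2)² + (2)²) = √(8) ≈ 2.8284,
  v_1 = u/||u|| ≈ (0.7071, 0.7071) (||v_1|| = 1).

λ_1 = 8,  λ_2 = 4;  v_1 ≈ (0.7071, 0.7071)


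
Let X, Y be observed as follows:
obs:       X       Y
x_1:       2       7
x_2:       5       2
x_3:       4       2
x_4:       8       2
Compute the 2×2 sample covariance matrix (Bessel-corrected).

Step 1 — column means:
  mean(X) = (2 + 5 + 4 + 8) / 4 = 19/4 = 4.75
  mean(Y) = (7 + 2 + 2 + 2) / 4 = 13/4 = 3.25

Step 2 — sample covariance S[i,j] = (1/(n-1)) · Σ_k (x_{k,i} - mean_i) · (x_{k,j} - mean_j), with n-1 = 3.
  S[X,X] = ((-2.75)·(-2.75) + (0.25)·(0.25) + (-0.75)·(-0.75) + (3.25)·(3.25)) / 3 = 18.75/3 = 6.25
  S[X,Y] = ((-2.75)·(3.75) + (0.25)·(-1.25) + (-0.75)·(-1.25) + (3.25)·(-1.25)) / 3 = -13.75/3 = -4.5833
  S[Y,Y] = ((3.75)·(3.75) + (-1.25)·(-1.25) + (-1.25)·(-1.25) + (-1.25)·(-1.25)) / 3 = 18.75/3 = 6.25

S is symmetric (S[j,i] = S[i,j]). Assembling:

S = [[6.25, -4.5833],
 [-4.5833, 6.25]]


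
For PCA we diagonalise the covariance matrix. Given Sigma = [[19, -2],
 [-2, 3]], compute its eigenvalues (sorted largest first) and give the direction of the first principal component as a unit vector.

Step 1 — characteristic polynomial of 2×2 Sigma:
  det(Sigma - λI) = λ² - trace · λ + det = 0.
  trace = 19 + 3 = 22, det = 19·3 - (-2)² = 53.
Step 2 — discriminant:
  Δ = trace² - 4·det = 484 - 212 = 272.
Step 3 — eigenvalues:
  λ = (trace ± √Δ)/2 = (22 ± 16.4924)/2,
  λ_1 = 19.2462,  λ_2 = 2.7538.

Step 4 — unit eigenvector for λ_1: solve (Sigma - λ_1 I)v = 0. First row:
  (19 - 19.2462)·v_x + (-2)·v_y = 0, i.e. (-0.2462)·v_x + (-2)·v_y = 0,
  so v ∝ (b, λ_1 - a) = (-2, 0.2462); multiply by -1 so the first entry is positive: u = (2, -0.2462).
  ||u|| = √((2)² + (-0.2462)²) = √(4.0606) ≈ 2.0151,
  v_1 = u/||u|| ≈ (0.9925, -0.1222) (||v_1|| = 1).

λ_1 = 19.2462,  λ_2 = 2.7538;  v_1 ≈ (0.9925, -0.1222)


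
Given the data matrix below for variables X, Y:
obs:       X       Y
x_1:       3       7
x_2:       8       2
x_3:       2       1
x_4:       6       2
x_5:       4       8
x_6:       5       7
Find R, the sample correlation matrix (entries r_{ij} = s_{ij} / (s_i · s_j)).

Step 1 — column means:
  mean(X) = (3 + 8 + 2 + 6 + 4 + 5) / 6 = 28/6 = 4.6667
  mean(Y) = (7 + 2 + 1 + 2 + 8 + 7) / 6 = 27/6 = 4.5

Step 2 — sample variances and covariances s[i,j] = (1/(n-1)) · Σ_k (x_{k,i} - mean_i) · (x_{k,j} - mean_j), with n-1 = 5:
  s[X,X] = ((-1.6667)·(-1.6667) + (3.3333)·(3.3333) + (-2.6667)·(-2.6667) + (1.3333)·(1.3333) + (-0.6667)·(-0.6667) + (0.3333)·(0.3333)) / 5 = 23.3333/5 = 4.6667
  s[X,Y] = ((-1.6667)·(2.5) + (3.3333)·(-2.5) + (-2.6667)·(-3.5) + (1.3333)·(-2.5) + (-0.6667)·(3.5) + (0.3333)·(2.5)) / 5 = -8/5 = -1.6
  s[Y,Y] = ((2.5)·(2.5) + (-2.5)·(-2.5) + (-3.5)·(-3.5) + (-2.5)·(-2.5) + (3.5)·(3.5) + (2.5)·(2.5)) / 5 = 49.5/5 = 9.9
  Sample standard deviations s_i = √(s[i,i]):
  s(X) = √(4.6667) = 2.1602
  s(Y) = √(9.9) = 3.1464

Step 3 — r_{ij} = s_{ij} / (s_i · s_j):
  r[X,X] = 1 (diagonal).
  r[X,Y] = -1.6 / (2.1602 · 3.1464) = -1.6 / 6.7971 = -0.2354
  r[Y,Y] = 1 (diagonal).

R is symmetric with unit diagonal. Assembling:

R = [[1, -0.2354],
 [-0.2354, 1]]


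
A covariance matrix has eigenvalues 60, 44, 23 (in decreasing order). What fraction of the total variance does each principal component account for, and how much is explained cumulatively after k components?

Step 1 — total variance = trace(Sigma) = Σ λ_i = 60 + 44 + 23 = 127.

Step 2 — fraction explained by component i = λ_i / Σ λ:
  PC1: 60/127 = 0.4724
  PC2: 44/127 = 0.3465
  PC3: 23/127 = 0.1811

Step 3 — cumulative fraction after k components = (λ_1 + ... + λ_k) / Σ λ:
  k = 1: 60/127 = 0.4724
  k = 2: (60 + 44)/127 = 104/127 = 0.8189
  k = 3: (60 + 44 + 23)/127 = 127/127 = 1

Summary (fraction, with percent):

explained: PC1 0.4724 (47.24%), PC2 0.3465 (34.65%), PC3 0.1811 (18.11%);  cumulative: 0.4724, 0.8189, 1


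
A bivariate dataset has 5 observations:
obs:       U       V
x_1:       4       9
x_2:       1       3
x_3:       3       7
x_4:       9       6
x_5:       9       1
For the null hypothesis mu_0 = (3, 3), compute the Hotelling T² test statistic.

Step 1 — sample mean vector:
  mean(U) = (4 + 1 + 3 + 9 + 9) / 5 = 26/5 = 5.2
  mean(V) = (9 + 3 + 7 + 6 + 1) / 5 = 26/5 = 5.2
  x̄ = (5.2, 5.2),  deviation x̄ - mu_0 = (5.2, 5.2) - (3, 3) = (2.2, 2.2).

Step 2 — sample covariance matrix, S[i,j] = (1/(n-1)) · Σ_k (x_{k,i} - mean_i) · (x_{k,j} - mean_j), divisor n-1 = 4:
  S[U,U] = ((-1.2)·(-1.2) + (-4.2)·(-4.2) + (-2.2)·(-2.2) + (3.8)·(3.8) + (3.8)·(3.8)) / 4 = 52.8/4 = 13.2
  S[U,V] = ((-1.2)·(3.8) + (-4.2)·(-2.2) + (-2.2)·(1.8) + (3.8)·(0.8) + (3.8)·(-4.2)) / 4 = -12.2/4 = -3.05
  S[V,V] = ((3.8)·(3.8) + (-2.2)·(-2.2) + (1.8)·(1.8) + (0.8)·(0.8) + (-4.2)·(-4.2)) / 4 = 40.8/4 = 10.2
  S = [[13.2, -3.05],
 [-3.05, 10.2]].

Step 3 — invert S. det(S) = 13.2·10.2 - (-3.05)² = 125.3375.
  S^{-1} = (1/det) · [[d, -b], [-b, a]] = [[0.0814, 0.0243],
 [0.0243, 0.1053]].

Step 4 — quadratic form (x̄ - mu_0)^T · S^{-1} · (x̄ - mu_0):
  S^{-1} · (x̄ - mu_0) = (0.2326, 0.2852),
  (x̄ - mu_0)^T · [...] = (2.2)·(0.2326) + (2.2)·(0.2852) = 1.1392.

Step 5 — scale by n: T² = 5 · 1.1392 = 5.6958.

T² ≈ 5.6958


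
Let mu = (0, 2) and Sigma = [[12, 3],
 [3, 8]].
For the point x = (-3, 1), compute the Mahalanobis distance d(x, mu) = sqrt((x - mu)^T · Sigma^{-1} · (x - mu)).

Step 1 — centre the observation: (x - mu) = (-3, -1).

Step 2 — invert Sigma. det(Sigma) = 12·8 - (3)² = 87.
  Sigma^{-1} = (1/det) · [[d, -b], [-b, a]] = [[0.092, -0.0345],
 [-0.0345, 0.1379]].

Step 3 — form the quadratic (x - mu)^T · Sigma^{-1} · (x - mu):
  Sigma^{-1} · (x - mu) = (-0.2414, -0.0345).
  (x - mu)^T · [Sigma^{-1} · (x - mu)] = (-3)·(-0.2414) + (-1)·(-0.0345) = 0.7586.

Step 4 — take square root: d = √(0.7586) ≈ 0.871.

d(x, mu) = √(0.7586) ≈ 0.871


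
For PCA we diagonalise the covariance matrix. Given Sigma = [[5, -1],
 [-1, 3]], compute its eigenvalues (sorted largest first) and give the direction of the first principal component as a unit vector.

Step 1 — characteristic polynomial of 2×2 Sigma:
  det(Sigma - λI) = λ² - trace · λ + det = 0.
  trace = 5 + 3 = 8, det = 5·3 - (-1)² = 14.
Step 2 — discriminant:
  Δ = trace² - 4·det = 64 - 56 = 8.
Step 3 — eigenvalues:
  λ = (trace ± √Δ)/2 = (8 ± 2.8284)/2,
  λ_1 = 5.4142,  λ_2 = 2.5858.

Step 4 — unit eigenvector for λ_1: solve (Sigma - λ_1 I)v = 0. First row:
  (5 - 5.4142)·v_x + (-1)·v_y = 0, i.e. (-0.4142)·v_x + (-1)·v_y = 0,
  so v ∝ (b, λ_1 - a) = (-1, 0.4142); multiply by -1 so the first entry is positive: u = (1, -0.4142).
  ||u|| = √((1)² + (-0.4142)²) = √(1.1716) ≈ 1.0824,
  v_1 = u/||u|| ≈ (0.9239, -0.3827) (||v_1|| = 1).

λ_1 = 5.4142,  λ_2 = 2.5858;  v_1 ≈ (0.9239, -0.3827)


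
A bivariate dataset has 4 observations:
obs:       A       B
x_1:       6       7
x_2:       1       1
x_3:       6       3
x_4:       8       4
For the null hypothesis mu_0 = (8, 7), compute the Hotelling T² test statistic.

Step 1 — sample mean vector:
  mean(A) = (6 + 1 + 6 + 8) / 4 = 21/4 = 5.25
  mean(B) = (7 + 1 + 3 + 4) / 4 = 15/4 = 3.75
  x̄ = (5.25, 3.75),  deviation x̄ - mu_0 = (5.25, 3.75) - (8, 7) = (-2.75, -3.25).

Step 2 — sample covariance matrix, S[i,j] = (1/(n-1)) · Σ_k (x_{k,i} - mean_i) · (x_{k,j} - mean_j), divisor n-1 = 3:
  S[A,A] = ((0.75)·(0.75) + (-4.25)·(-4.25) + (0.75)·(0.75) + (2.75)·(2.75)) / 3 = 26.75/3 = 8.9167
  S[A,B] = ((0.75)·(3.25) + (-4.25)·(-2.75) + (0.75)·(-0.75) + (2.75)·(0.25)) / 3 = 14.25/3 = 4.75
  S[B,B] = ((3.25)·(3.25) + (-2.75)·(-2.75) + (-0.75)·(-0.75) + (0.25)·(0.25)) / 3 = 18.75/3 = 6.25
  S = [[8.9167, 4.75],
 [4.75, 6.25]].

Step 3 — invert S. det(S) = 8.9167·6.25 - (4.75)² = 33.1667.
  S^{-1} = (1/det) · [[d, -b], [-b, a]] = [[0.1884, -0.1432],
 [-0.1432, 0.2688]].

Step 4 — quadratic form (x̄ - mu_0)^T · S^{-1} · (x̄ - mu_0):
  S^{-1} · (x̄ - mu_0) = (-0.0528, -0.4799),
  (x̄ - mu_0)^T · [...] = (-2.75)·(-0.0528) + (-3.25)·(-0.4799) = 1.7048.

Step 5 — scale by n: T² = 4 · 1.7048 = 6.8191.

T² ≈ 6.8191
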